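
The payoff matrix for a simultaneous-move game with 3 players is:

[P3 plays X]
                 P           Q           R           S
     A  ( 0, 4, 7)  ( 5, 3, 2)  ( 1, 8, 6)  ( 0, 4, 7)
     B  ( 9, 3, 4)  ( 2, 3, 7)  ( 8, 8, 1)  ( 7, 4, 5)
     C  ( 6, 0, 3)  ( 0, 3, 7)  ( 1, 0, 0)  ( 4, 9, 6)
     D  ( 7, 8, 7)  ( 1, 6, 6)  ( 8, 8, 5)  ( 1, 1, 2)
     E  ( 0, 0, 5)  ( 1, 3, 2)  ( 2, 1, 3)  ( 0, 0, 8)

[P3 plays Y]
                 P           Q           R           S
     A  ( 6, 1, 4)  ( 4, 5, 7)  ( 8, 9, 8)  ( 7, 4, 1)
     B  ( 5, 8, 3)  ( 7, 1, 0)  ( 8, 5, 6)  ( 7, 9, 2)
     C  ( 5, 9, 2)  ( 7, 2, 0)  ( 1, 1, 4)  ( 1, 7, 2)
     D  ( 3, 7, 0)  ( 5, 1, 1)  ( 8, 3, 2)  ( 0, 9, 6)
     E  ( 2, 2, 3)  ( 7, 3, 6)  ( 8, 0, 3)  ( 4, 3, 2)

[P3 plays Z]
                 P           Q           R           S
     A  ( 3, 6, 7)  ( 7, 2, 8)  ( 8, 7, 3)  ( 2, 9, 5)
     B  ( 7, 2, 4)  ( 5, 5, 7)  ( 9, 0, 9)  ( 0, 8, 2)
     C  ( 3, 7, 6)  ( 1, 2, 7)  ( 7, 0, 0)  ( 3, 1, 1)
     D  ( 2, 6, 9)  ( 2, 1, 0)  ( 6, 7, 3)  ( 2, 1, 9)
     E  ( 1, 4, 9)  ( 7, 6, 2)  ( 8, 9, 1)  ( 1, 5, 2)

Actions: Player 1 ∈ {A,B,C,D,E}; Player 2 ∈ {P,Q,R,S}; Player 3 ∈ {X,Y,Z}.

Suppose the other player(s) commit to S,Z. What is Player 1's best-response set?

u_1(A vs S,Z) = 2
u_1(B vs S,Z) = 0
u_1(C vs S,Z) = 3
u_1(D vs S,Z) = 2
u_1(E vs S,Z) = 1
max payoff 3 at {C}

BR_1 = {C}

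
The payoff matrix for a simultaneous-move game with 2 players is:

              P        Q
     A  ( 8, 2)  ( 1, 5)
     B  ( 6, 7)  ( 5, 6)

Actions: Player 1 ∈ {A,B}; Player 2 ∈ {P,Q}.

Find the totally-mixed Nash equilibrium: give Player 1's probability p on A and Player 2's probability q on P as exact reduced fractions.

(p,q) = (1/4, 2/3)

P1 indiff ⇒ q·8+(1-q)·1 = q·6+(1-q)·5 ⇒ q(2) = (1-q)(4) ⇒ q = 2/3
P2 indiff ⇒ p·2+(1-p)·7 = p·5+(1-p)·6 ⇒ p(-3) = (1-p)(-1) ⇒ p = 1/4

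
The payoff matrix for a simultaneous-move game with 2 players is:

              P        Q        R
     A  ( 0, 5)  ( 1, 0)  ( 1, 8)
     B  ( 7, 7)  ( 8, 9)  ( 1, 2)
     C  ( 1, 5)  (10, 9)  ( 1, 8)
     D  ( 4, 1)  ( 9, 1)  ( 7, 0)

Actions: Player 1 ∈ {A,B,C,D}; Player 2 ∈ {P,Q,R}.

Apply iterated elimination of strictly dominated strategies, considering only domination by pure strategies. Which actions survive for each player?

P1 drop A (D beats it: P:4>0 Q:9>1 R:7>1)
P2 drop R (Q beats it: B:9>2 C:9>8 D:1>0)
P1→{B,C,D} P2→{P,Q}

Remaining: P1:{B,C,D} P2:{P,Q}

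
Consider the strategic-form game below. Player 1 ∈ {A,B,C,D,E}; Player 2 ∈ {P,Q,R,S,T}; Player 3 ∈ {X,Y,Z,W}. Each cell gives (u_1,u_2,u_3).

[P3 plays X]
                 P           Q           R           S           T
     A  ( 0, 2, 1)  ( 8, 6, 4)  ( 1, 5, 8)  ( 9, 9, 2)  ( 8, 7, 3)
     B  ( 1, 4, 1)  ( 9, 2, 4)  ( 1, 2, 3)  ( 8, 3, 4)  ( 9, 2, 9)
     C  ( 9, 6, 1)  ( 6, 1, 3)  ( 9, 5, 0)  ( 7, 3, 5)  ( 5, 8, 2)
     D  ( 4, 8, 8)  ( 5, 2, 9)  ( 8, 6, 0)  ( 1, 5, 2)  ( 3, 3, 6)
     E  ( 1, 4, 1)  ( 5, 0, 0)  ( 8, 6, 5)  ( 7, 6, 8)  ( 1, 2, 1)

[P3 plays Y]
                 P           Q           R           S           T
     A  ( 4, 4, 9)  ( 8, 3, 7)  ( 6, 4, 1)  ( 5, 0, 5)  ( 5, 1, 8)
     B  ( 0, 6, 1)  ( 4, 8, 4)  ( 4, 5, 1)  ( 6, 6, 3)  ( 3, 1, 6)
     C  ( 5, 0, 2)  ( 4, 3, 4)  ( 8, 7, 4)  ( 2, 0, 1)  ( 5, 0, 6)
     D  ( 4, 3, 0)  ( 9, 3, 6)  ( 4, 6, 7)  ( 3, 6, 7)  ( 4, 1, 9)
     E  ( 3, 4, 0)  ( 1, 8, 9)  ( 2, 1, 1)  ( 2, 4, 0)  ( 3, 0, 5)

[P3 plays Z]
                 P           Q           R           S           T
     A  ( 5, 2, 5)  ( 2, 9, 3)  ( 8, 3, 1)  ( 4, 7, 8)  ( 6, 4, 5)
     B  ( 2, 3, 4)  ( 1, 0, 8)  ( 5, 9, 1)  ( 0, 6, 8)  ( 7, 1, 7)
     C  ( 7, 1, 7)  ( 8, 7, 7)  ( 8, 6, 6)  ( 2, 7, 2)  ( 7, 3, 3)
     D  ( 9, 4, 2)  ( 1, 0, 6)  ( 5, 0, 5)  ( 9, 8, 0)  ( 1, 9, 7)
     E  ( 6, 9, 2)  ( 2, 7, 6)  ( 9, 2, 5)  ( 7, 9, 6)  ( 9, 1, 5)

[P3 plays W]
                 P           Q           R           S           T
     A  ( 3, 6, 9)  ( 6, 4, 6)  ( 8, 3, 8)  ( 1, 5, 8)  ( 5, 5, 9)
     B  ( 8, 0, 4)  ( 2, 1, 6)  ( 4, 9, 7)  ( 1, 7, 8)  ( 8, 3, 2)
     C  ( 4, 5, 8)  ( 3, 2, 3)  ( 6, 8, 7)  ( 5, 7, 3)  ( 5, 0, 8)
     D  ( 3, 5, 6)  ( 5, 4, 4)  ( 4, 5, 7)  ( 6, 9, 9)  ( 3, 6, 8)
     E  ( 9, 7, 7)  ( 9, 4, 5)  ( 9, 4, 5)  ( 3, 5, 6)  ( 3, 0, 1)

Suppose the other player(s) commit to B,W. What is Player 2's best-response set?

u_2(P vs B,W) = 0
u_2(Q vs B,W) = 1
u_2(R vs B,W) = 9
u_2(S vs B,W) = 7
u_2(T vs B,W) = 3
max payoff 9 at {R}

P2 best: {R}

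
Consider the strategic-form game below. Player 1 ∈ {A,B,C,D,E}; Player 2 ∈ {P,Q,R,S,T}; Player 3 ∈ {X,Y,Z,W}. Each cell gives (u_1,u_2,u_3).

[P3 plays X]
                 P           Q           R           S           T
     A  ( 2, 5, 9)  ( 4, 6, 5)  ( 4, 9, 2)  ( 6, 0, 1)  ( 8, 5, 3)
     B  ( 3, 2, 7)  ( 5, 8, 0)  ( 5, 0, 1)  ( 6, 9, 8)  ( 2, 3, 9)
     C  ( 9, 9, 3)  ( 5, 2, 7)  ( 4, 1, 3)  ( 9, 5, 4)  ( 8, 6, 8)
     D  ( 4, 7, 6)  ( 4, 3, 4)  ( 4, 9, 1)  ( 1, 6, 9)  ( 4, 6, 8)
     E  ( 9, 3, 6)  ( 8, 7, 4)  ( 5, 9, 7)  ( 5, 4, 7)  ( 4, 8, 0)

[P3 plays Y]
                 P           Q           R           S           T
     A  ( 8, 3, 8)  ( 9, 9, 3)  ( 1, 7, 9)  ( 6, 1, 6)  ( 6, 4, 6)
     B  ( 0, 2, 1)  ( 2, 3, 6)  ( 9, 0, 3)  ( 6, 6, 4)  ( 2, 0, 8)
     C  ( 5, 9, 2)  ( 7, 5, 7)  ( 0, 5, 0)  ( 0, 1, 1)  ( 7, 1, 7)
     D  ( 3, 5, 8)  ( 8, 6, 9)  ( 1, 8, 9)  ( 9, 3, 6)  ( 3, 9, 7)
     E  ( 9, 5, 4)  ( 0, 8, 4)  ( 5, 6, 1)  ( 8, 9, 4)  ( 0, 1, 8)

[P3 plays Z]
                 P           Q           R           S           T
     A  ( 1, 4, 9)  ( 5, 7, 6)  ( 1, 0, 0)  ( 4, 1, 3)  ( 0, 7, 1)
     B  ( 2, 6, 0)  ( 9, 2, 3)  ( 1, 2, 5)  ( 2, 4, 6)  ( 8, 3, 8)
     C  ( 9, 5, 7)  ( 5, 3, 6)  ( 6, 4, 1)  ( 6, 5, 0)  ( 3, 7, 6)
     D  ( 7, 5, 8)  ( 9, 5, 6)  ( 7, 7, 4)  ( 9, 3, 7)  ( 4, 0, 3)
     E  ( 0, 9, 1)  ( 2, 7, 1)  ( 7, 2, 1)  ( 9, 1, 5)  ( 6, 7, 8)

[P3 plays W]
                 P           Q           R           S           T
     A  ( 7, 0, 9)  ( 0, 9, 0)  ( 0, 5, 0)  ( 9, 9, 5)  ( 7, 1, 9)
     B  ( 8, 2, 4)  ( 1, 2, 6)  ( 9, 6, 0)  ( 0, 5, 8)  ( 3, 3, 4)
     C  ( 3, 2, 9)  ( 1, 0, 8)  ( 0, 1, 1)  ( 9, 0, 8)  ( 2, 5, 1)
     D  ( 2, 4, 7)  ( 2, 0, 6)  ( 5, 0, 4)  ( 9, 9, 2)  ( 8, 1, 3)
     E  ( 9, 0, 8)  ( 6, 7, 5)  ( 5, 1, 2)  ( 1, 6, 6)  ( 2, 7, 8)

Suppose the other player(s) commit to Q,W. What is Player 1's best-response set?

BR_1 = {E}

u_1(A vs Q,W) = 0
u_1(B vs Q,W) = 1
u_1(C vs Q,W) = 1
u_1(D vs Q,W) = 2
u_1(E vs Q,W) = 6
max payoff 6 at {E}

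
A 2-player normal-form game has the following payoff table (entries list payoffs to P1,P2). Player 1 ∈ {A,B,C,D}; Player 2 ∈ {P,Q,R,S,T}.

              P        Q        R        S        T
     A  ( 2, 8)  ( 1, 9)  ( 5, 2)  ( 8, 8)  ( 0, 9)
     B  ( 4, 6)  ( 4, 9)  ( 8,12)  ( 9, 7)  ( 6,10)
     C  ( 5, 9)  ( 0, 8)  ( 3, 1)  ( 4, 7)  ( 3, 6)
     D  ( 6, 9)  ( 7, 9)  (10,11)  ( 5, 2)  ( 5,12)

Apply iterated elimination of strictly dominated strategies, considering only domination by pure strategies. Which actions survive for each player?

P1 drop A (B beats it: P:4>2 Q:4>1 R:8>5 S:9>8 T:6>0)
P1 drop C (D beats it: P:6>5 Q:7>0 R:10>3 S:5>4 T:5>3)
P2 drop P (R beats it: B:12>6 D:11>9)
P2 drop Q (R beats it: B:12>9 D:11>9)
P2 drop S (R beats it: B:12>7 D:11>2)
P1→{B,D} P2→{R,T}

IESDS → P1:{B,D} P2:{R,T}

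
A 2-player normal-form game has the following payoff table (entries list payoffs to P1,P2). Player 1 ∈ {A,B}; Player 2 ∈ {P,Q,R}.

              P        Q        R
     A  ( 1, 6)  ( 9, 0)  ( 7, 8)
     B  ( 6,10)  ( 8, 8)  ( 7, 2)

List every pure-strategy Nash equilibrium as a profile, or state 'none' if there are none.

Nash profiles: (A,R), (B,P)

(A,P): not NE [P1→B gives 6>1; P2→R gives 8>6]
(A,Q): not NE [P2→R gives 8>0]
(A,R): NE
(B,P): NE
(B,Q): not NE [P1→A gives 9>8; P2→P gives 10>8]
(B,R): not NE [P2→P gives 10>2]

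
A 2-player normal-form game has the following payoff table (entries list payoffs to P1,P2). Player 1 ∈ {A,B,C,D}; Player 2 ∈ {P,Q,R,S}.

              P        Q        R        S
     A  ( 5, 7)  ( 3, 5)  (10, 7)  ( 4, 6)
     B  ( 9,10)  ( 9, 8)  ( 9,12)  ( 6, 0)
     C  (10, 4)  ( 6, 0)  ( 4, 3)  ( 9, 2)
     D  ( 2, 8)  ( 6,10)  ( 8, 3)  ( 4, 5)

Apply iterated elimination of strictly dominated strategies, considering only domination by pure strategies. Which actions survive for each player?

P1 drop D (B beats it: P:9>2 Q:9>6 R:9>8 S:6>4)
P2 drop Q (P beats it: A:7>5 B:10>8 C:4>0)
P2 drop S (P beats it: A:7>6 B:10>0 C:4>2)
P1→{A,B,C} P2→{P,R}

Remaining: P1:{A,B,C} P2:{P,R}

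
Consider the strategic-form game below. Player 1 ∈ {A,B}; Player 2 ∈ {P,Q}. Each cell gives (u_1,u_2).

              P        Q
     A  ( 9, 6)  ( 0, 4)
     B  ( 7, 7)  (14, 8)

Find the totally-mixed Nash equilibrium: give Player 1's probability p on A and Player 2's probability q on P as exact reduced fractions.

P1 indiff ⇒ q·9+(1-q)·0 = q·7+(1-q)·14 ⇒ q(2) = (1-q)(14) ⇒ q = 7/8
P2 indiff ⇒ p·6+(1-p)·7 = p·4+(1-p)·8 ⇒ p(2) = (1-p)(1) ⇒ p = 1/3

(p,q) = (1/3, 7/8)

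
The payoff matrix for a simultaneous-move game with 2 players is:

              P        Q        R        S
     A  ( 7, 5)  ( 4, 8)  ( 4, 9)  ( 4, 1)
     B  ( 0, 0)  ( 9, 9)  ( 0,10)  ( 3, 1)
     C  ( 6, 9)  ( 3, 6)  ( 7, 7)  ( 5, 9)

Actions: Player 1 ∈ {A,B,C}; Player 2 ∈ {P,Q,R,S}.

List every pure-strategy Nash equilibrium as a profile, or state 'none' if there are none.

Nash profiles: (C,S)

(A,P): not NE [P2→R gives 9>5]
(A,Q): not NE [P1→B gives 9>4; P2→R gives 9>8]
(A,R): not NE [P1→C gives 7>4]
(A,S): not NE [P1→C gives 5>4; P2→R gives 9>1]
(B,P): not NE [P1→A gives 7>0; P2→R gives 10>0]
(B,Q): not NE [P2→R gives 10>9]
(B,R): not NE [P1→C gives 7>0]
(B,S): not NE [P1→C gives 5>3; P2→R gives 10>1]
(C,P): not NE [P1→A gives 7>6]
(C,Q): not NE [P1→B gives 9>3; P2→S gives 9>6]
(C,R): not NE [P2→S gives 9>7]
(C,S): NE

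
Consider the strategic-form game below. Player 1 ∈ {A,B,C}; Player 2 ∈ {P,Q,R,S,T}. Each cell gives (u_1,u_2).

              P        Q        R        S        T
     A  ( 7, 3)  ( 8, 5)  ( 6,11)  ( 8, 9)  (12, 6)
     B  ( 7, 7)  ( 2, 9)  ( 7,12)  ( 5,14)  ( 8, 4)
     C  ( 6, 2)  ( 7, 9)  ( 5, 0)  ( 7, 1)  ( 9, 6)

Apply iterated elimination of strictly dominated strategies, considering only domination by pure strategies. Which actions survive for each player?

IESDS → P1:{A,B} P2:{R,S}

P1 drop C (A beats it: P:7>6 Q:8>7 R:6>5 S:8>7 T:12>9)
P2 drop P (Q beats it: A:5>3 B:9>7)
P2 drop Q (R beats it: A:11>5 B:12>9)
P2 drop T (R beats it: A:11>6 B:12>4)
P1→{A,B} P2→{R,S}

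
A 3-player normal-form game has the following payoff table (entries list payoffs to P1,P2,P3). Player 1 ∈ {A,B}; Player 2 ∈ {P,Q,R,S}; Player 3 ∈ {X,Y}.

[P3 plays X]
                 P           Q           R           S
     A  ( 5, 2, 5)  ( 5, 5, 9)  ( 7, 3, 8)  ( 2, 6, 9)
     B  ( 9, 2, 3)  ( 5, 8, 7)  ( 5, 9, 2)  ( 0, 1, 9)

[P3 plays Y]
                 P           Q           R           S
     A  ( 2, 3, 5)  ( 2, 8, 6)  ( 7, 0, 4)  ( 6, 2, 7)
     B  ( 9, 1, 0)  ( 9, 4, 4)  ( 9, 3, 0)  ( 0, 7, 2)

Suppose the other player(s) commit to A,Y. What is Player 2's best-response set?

u_2(P vs A,Y) = 3
u_2(Q vs A,Y) = 8
u_2(R vs A,Y) = 0
u_2(S vs A,Y) = 2
max payoff 8 at {Q}

P2 best: {Q}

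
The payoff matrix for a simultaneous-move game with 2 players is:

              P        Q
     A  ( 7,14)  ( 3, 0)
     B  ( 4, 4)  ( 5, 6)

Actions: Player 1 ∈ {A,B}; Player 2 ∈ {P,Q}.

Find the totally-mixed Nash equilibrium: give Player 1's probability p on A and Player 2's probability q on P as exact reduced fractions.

P1 indiff ⇒ q·7+(1-q)·3 = q·4+(1-q)·5 ⇒ q(3) = (1-q)(2) ⇒ q = 2/5
P2 indiff ⇒ p·14+(1-p)·4 = p·0+(1-p)·6 ⇒ p(14) = (1-p)(2) ⇒ p = 1/8

(p,q) = (1/8, 2/5)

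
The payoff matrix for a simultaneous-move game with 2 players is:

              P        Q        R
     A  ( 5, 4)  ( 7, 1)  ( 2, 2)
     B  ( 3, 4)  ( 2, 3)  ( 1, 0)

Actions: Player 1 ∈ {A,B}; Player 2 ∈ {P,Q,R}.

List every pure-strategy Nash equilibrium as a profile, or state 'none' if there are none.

(A,P): NE
(A,Q): not NE [P2→P gives 4>1]
(A,R): not NE [P2→P gives 4>2]
(B,P): not NE [P1→A gives 5>3]
(B,Q): not NE [P1→A gives 7>2; P2→P gives 4>3]
(B,R): not NE [P1→A gives 2>1; P2→P gives 4>0]

NE set: (A,P)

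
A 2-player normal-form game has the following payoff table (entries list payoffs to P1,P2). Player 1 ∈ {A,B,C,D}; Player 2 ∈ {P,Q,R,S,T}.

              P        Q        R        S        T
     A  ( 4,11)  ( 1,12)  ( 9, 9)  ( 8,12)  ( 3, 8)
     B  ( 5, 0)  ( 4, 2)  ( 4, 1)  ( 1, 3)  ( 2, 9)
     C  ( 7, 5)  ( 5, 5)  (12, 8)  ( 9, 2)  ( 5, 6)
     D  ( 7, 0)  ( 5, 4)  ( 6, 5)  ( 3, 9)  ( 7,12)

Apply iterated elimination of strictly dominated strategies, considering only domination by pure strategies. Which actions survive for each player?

Survivors P1:{C,D} P2:{R,T}

P1 drop A (C beats it: P:7>4 Q:5>1 R:12>9 S:9>8 T:5>3)
P1 drop B (C beats it: P:7>5 Q:5>4 R:12>4 S:9>1 T:5>2)
P2 drop P (R beats it: C:8>5 D:5>0)
P2 drop Q (R beats it: C:8>5 D:5>4)
P2 drop S (T beats it: C:6>2 D:12>9)
P1→{C,D} P2→{R,T}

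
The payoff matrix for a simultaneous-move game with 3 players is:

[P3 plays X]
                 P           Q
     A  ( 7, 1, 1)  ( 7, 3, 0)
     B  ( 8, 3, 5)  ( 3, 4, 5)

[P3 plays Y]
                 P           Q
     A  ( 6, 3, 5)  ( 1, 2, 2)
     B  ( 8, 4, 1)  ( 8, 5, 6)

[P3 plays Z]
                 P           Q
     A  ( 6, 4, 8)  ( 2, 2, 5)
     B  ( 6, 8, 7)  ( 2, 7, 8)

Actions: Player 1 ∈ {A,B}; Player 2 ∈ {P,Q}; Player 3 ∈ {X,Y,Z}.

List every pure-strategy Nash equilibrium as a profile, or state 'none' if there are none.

(A,P,X): not NE [P1→B gives 8>7; P2→Q gives 3>1; P3→Z gives 8>1]
(A,P,Y): not NE [P1→B gives 8>6; P3→Z gives 8>5]
(A,P,Z): NE
(A,Q,X): not NE [P3→Z gives 5>0]
(A,Q,Y): not NE [P1→B gives 8>1; P2→P gives 3>2; P3→Z gives 5>2]
(A,Q,Z): not NE [P2→P gives 4>2]
(B,P,X): not NE [P2→Q gives 4>3; P3→Z gives 7>5]
(B,P,Y): not NE [P2→Q gives 5>4; P3→Z gives 7>1]
(B,P,Z): NE
(B,Q,X): not NE [P1→A gives 7>3; P3→Z gives 8>5]
(B,Q,Y): not NE [P3→Z gives 8>6]
(B,Q,Z): not NE [P2→P gives 8>7]

NE set: (A,P,Z), (B,P,Z)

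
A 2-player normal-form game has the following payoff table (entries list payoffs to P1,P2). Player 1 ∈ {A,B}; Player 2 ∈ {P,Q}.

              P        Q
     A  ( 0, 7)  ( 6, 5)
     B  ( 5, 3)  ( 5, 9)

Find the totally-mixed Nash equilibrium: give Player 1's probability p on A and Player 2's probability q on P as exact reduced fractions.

p=3/4, q=1/6

P1 indiff ⇒ q·0+(1-q)·6 = q·5+(1-q)·5 ⇒ q(-5) = (1-q)(-1) ⇒ q = 1/6
P2 indiff ⇒ p·7+(1-p)·3 = p·5+(1-p)·9 ⇒ p(2) = (1-p)(6) ⇒ p = 3/4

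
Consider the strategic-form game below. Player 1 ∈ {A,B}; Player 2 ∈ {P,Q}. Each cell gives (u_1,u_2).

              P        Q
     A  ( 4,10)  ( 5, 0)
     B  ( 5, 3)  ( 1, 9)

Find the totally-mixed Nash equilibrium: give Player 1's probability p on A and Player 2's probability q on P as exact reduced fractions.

P1 mixes 3/8 on A; P2 mixes 4/5 on P

P1 indiff ⇒ q·4+(1-q)·5 = q·5+(1-q)·1 ⇒ q(-1) = (1-q)(-4) ⇒ q = 4/5
P2 indiff ⇒ p·10+(1-p)·3 = p·0+(1-p)·9 ⇒ p(10) = (1-p)(6) ⇒ p = 3/8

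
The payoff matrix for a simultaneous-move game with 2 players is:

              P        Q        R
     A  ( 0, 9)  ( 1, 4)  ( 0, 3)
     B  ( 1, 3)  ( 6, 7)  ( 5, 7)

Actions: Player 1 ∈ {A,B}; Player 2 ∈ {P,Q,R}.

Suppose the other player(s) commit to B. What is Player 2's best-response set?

u_2(P vs B) = 3
u_2(Q vs B) = 7
u_2(R vs B) = 7
max payoff 7 at {Q,R}

argmax u_2 = {Q,R}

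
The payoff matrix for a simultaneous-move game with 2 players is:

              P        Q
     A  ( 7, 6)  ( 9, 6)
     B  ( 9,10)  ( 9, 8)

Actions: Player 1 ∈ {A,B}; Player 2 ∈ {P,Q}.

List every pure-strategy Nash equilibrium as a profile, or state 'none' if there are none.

(A,P): not NE [P1→B gives 9>7]
(A,Q): NE
(B,P): NE
(B,Q): not NE [P2→P gives 10>8]

NE set: (A,Q), (B,P)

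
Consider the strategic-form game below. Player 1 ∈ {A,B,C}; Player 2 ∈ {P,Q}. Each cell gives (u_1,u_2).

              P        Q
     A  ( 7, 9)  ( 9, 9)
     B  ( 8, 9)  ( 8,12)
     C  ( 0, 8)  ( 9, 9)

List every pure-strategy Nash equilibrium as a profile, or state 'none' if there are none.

(A,P): not NE [P1→B gives 8>7]
(A,Q): NE
(B,P): not NE [P2→Q gives 12>9]
(B,Q): not NE [P1→C gives 9>8]
(C,P): not NE [P1→B gives 8>0; P2→Q gives 9>8]
(C,Q): NE

NE set: (A,Q), (C,Q)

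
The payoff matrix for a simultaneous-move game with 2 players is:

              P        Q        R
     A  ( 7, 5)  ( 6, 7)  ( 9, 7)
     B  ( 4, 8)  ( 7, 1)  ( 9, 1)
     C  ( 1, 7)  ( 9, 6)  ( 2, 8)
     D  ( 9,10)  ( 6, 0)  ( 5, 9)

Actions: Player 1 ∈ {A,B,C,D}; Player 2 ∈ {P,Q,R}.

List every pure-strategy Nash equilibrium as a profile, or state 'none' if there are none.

(A,P): not NE [P1→D gives 9>7; P2→R gives 7>5]
(A,Q): not NE [P1→C gives 9>6]
(A,R): NE
(B,P): not NE [P1→D gives 9>4]
(B,Q): not NE [P1→C gives 9>7; P2→P gives 8>1]
(B,R): not NE [P2→P gives 8>1]
(C,P): not NE [P1→D gives 9>1; P2→R gives 8>7]
(C,Q): not NE [P2→R gives 8>6]
(C,R): not NE [P1→B gives 9>2]
(D,P): NE
(D,Q): not NE [P1→C gives 9>6; P2→P gives 10>0]
(D,R): not NE [P1→B gives 9>5; P2→P gives 10>9]

PSNE = {(A,R), (D,P)}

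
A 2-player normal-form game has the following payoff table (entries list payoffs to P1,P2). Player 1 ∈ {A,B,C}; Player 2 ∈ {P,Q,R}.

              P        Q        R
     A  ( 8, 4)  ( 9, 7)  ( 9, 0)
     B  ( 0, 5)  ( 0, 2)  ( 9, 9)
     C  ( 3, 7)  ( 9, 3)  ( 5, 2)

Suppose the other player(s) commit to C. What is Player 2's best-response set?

u_2(P vs C) = 7
u_2(Q vs C) = 3
u_2(R vs C) = 2
max payoff 7 at {P}

P2 best: {P}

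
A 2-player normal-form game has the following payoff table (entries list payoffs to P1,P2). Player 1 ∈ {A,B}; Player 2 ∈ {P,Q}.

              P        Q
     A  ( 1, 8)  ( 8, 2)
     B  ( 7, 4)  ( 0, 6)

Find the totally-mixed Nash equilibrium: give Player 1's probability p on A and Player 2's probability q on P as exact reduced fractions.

P1 mixes 1/4 on A; P2 mixes 4/7 on P

P1 indiff ⇒ q·1+(1-q)·8 = q·7+(1-q)·0 ⇒ q(-6) = (1-q)(-8) ⇒ q = 4/7
P2 indiff ⇒ p·8+(1-p)·4 = p·2+(1-p)·6 ⇒ p(6) = (1-p)(2) ⇒ p = 1/4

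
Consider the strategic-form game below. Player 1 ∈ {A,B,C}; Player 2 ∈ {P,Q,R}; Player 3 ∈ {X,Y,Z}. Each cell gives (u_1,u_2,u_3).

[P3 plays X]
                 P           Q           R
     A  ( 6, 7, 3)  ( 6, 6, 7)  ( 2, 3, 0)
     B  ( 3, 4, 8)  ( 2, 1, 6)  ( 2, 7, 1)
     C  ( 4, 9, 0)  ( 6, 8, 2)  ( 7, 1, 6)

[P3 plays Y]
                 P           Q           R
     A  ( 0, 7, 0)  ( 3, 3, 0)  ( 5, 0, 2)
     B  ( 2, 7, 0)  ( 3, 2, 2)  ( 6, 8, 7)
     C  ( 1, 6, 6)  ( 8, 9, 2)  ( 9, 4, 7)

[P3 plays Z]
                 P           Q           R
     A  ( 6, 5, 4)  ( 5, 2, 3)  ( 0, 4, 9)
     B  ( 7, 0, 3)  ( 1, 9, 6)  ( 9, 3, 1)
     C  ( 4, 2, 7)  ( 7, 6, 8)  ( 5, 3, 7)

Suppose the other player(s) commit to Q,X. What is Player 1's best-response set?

u_1(A vs Q,X) = 6
u_1(B vs Q,X) = 2
u_1(C vs Q,X) = 6
max payoff 6 at {A,C}

P1 best: {A,C}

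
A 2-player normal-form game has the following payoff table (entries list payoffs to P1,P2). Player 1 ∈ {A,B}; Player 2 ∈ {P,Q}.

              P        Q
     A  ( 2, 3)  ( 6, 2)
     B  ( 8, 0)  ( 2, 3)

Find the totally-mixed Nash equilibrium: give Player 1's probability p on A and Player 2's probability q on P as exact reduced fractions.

p=3/4, q=2/5

P1 indiff ⇒ q·2+(1-q)·6 = q·8+(1-q)·2 ⇒ q(-6) = (1-q)(-4) ⇒ q = 2/5
P2 indiff ⇒ p·3+(1-p)·0 = p·2+(1-p)·3 ⇒ p(1) = (1-p)(3) ⇒ p = 3/4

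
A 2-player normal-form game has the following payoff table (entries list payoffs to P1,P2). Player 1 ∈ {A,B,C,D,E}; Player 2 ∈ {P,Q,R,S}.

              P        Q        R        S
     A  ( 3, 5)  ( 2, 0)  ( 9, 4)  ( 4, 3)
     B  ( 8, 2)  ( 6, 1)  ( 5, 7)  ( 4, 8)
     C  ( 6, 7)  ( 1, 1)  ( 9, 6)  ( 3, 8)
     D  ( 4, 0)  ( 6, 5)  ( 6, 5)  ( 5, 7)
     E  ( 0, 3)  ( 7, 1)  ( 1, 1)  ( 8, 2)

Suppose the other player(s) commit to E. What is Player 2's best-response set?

u_2(P vs E) = 3
u_2(Q vs E) = 1
u_2(R vs E) = 1
u_2(S vs E) = 2
max payoff 3 at {P}

BR_2 = {P}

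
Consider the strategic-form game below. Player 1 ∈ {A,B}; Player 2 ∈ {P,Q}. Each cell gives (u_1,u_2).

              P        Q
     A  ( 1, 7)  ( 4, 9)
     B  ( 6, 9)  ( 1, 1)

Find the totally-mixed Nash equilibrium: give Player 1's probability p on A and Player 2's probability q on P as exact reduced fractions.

P1 mixes 4/5 on A; P2 mixes 3/8 on P

P1 indiff ⇒ q·1+(1-q)·4 = q·6+(1-q)·1 ⇒ q(-5) = (1-q)(-3) ⇒ q = 3/8
P2 indiff ⇒ p·7+(1-p)·9 = p·9+(1-p)·1 ⇒ p(-2) = (1-p)(-8) ⇒ p = 4/5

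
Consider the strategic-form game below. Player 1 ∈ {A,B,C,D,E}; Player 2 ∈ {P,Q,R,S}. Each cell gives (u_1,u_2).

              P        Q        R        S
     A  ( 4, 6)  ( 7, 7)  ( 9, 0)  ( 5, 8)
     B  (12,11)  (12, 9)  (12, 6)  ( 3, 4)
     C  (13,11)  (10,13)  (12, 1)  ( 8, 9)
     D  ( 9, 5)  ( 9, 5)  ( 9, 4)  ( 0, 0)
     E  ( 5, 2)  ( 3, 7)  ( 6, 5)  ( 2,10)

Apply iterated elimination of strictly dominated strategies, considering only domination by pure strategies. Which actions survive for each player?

P1 drop A (C beats it: P:13>4 Q:10>7 R:12>9 S:8>5)
P1 drop D (B beats it: P:12>9 Q:12>9 R:12>9 S:3>0)
P1 drop E (B beats it: P:12>5 Q:12>3 R:12>6 S:3>2)
P2 drop R (P beats it: B:11>6 C:11>1)
P2 drop S (P beats it: B:11>4 C:11>9)
P1→{B,C} P2→{P,Q}

Remaining: P1:{B,C} P2:{P,Q}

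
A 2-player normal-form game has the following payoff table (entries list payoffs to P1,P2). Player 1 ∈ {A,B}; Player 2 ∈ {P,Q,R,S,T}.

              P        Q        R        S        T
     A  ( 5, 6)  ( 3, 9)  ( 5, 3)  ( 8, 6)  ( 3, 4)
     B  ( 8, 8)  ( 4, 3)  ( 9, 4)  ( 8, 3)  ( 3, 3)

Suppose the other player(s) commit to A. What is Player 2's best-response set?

u_2(P vs A) = 6
u_2(Q vs A) = 9
u_2(R vs A) = 3
u_2(S vs A) = 6
u_2(T vs A) = 4
max payoff 9 at {Q}

BR_2 = {Q}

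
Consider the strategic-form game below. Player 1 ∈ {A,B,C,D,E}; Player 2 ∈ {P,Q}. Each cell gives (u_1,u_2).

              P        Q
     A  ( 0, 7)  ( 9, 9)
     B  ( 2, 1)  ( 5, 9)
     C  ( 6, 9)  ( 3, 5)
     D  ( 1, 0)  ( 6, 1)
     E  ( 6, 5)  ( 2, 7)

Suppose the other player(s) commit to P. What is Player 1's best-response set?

P1 best: {C,E}

u_1(A vs P) = 0
u_1(B vs P) = 2
u_1(C vs P) = 6
u_1(D vs P) = 1
u_1(E vs P) = 6
max payoff 6 at {C,E}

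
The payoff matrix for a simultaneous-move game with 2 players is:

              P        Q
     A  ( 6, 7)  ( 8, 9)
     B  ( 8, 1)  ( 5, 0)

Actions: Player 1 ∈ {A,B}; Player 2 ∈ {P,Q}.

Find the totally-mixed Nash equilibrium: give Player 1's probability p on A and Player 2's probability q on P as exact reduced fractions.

P1 mixes 1/3 on A; P2 mixes 3/5 on P

P1 indiff ⇒ q·6+(1-q)·8 = q·8+(1-q)·5 ⇒ q(-2) = (1-q)(-3) ⇒ q = 3/5
P2 indiff ⇒ p·7+(1-p)·1 = p·9+(1-p)·0 ⇒ p(-2) = (1-p)(-1) ⇒ p = 1/3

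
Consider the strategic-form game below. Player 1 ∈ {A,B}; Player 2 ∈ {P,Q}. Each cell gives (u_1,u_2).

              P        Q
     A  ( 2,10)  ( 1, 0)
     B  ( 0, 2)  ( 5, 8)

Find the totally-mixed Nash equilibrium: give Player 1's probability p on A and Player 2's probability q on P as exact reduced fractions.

p=3/8, q=2/3

P1 indiff ⇒ q·2+(1-q)·1 = q·0+(1-q)·5 ⇒ q(2) = (1-q)(4) ⇒ q = 2/3
P2 indiff ⇒ p·10+(1-p)·2 = p·0+(1-p)·8 ⇒ p(10) = (1-p)(6) ⇒ p = 3/8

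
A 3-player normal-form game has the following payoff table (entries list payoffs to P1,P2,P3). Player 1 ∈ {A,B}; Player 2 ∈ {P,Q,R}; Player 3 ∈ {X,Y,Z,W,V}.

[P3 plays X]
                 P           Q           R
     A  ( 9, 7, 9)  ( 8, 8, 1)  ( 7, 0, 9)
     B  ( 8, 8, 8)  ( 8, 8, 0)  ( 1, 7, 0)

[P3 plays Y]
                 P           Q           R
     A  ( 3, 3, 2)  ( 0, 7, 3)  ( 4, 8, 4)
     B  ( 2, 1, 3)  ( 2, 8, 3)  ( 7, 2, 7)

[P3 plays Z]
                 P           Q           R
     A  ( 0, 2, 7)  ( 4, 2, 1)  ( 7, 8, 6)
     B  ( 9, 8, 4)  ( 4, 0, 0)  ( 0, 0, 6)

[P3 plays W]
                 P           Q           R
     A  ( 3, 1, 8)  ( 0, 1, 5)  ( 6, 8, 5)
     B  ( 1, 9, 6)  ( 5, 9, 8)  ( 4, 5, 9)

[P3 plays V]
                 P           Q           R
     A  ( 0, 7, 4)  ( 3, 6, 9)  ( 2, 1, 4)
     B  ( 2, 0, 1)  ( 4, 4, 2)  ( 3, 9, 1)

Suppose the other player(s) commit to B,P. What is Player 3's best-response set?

P3 best: {X}

u_3(X vs B,P) = 8
u_3(Y vs B,P) = 3
u_3(Z vs B,P) = 4
u_3(W vs B,P) = 6
u_3(V vs B,P) = 1
max payoff 8 at {X}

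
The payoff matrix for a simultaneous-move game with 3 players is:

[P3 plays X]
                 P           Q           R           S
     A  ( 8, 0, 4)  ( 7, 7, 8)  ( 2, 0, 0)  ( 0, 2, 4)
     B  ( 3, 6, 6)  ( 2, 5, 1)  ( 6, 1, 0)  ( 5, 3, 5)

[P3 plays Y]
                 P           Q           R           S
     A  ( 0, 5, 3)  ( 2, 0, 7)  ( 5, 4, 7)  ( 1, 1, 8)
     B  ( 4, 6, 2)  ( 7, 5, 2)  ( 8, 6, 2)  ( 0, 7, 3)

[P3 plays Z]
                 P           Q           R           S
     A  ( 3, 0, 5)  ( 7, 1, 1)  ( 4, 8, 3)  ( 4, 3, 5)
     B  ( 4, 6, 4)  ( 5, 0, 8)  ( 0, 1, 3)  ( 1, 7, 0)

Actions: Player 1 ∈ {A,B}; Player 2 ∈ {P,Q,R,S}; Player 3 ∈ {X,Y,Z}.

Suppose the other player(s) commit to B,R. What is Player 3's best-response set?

u_3(X vs B,R) = 0
u_3(Y vs B,R) = 2
u_3(Z vs B,R) = 3
max payoff 3 at {Z}

argmax u_3 = {Z}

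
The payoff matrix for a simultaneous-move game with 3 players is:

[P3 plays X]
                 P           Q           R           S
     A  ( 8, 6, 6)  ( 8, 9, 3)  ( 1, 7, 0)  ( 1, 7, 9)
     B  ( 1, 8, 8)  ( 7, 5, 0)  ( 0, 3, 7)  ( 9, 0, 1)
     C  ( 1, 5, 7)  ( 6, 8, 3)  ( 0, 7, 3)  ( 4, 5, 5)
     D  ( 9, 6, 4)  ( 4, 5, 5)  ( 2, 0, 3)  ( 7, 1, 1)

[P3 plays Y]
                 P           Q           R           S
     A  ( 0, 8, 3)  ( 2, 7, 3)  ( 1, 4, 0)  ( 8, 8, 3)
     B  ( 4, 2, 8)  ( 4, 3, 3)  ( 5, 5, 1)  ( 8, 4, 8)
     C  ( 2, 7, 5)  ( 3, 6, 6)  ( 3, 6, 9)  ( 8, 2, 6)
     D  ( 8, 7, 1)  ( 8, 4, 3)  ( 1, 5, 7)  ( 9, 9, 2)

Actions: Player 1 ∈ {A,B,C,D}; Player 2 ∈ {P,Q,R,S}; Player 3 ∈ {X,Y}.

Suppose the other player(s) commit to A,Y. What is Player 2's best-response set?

argmax u_2 = {P,S}

u_2(P vs A,Y) = 8
u_2(Q vs A,Y) = 7
u_2(R vs A,Y) = 4
u_2(S vs A,Y) = 8
max payoff 8 at {P,S}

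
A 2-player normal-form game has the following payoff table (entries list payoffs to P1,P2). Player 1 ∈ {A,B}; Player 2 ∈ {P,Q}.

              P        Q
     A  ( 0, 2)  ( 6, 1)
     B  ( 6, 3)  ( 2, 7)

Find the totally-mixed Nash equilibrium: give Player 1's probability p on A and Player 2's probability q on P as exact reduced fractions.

P1 indiff ⇒ q·0+(1-q)·6 = q·6+(1-q)·2 ⇒ q(-6) = (1-q)(-4) ⇒ q = 2/5
P2 indiff ⇒ p·2+(1-p)·3 = p·1+(1-p)·7 ⇒ p(1) = (1-p)(4) ⇒ p = 4/5

P1 mixes 4/5 on A; P2 mixes 2/5 on P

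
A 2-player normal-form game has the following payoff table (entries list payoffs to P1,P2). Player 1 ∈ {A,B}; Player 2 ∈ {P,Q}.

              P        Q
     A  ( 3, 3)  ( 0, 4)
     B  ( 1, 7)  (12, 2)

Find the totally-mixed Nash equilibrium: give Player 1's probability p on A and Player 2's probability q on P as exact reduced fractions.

P1 indiff ⇒ q·3+(1-q)·0 = q·1+(1-q)·12 ⇒ q(2) = (1-q)(12) ⇒ q = 6/7
P2 indiff ⇒ p·3+(1-p)·7 = p·4+(1-p)·2 ⇒ p(-1) = (1-p)(-5) ⇒ p = 5/6

p=5/6, q=6/7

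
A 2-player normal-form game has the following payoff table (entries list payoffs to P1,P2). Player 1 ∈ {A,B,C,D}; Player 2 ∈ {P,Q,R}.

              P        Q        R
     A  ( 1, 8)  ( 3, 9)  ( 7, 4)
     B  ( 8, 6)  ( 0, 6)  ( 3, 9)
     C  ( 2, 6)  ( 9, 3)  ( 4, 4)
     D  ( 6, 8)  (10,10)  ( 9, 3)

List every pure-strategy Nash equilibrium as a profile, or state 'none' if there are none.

(A,P): not NE [P1→B gives 8>1; P2→Q gives 9>8]
(A,Q): not NE [P1→D gives 10>3]
(A,R): not NE [P1→D gives 9>7; P2→Q gives 9>4]
(B,P): not NE [P2→R gives 9>6]
(B,Q): not NE [P1→D gives 10>0; P2→R gives 9>6]
(B,R): not NE [P1→D gives 9>3]
(C,P): not NE [P1→B gives 8>2]
(C,Q): not NE [P1→D gives 10>9; P2→P gives 6>3]
(C,R): not NE [P1→D gives 9>4; P2→P gives 6>4]
(D,P): not NE [P1→B gives 8>6; P2→Q gives 10>8]
(D,Q): NE
(D,R): not NE [P2→Q gives 10>3]

Nash profiles: (D,Q)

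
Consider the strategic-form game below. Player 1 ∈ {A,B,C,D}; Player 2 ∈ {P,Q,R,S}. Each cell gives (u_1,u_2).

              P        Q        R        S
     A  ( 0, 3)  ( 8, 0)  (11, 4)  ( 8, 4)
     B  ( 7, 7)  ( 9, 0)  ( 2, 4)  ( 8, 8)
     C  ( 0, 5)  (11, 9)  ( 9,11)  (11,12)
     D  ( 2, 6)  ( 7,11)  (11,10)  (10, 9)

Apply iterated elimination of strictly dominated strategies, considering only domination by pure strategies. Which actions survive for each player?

IESDS → P1:{A,C,D} P2:{Q,R,S}

P2 drop P (S beats it: A:4>3 B:8>7 C:12>5 D:9>6)
P1 drop B (C beats it: Q:11>9 R:9>2 S:11>8)
P1→{A,C,D} P2→{Q,R,S}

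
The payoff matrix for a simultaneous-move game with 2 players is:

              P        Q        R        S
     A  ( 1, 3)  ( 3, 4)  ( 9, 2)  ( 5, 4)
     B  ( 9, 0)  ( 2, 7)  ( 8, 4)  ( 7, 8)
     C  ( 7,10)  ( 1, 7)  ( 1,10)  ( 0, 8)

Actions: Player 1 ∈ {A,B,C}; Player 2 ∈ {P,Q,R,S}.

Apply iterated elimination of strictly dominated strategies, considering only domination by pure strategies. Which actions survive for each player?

P1 drop C (B beats it: P:9>7 Q:2>1 R:8>1 S:7>0)
P2 drop P (Q beats it: A:4>3 B:7>0)
P2 drop R (Q beats it: A:4>2 B:7>4)
P1→{A,B} P2→{Q,S}

Survivors P1:{A,B} P2:{Q,S}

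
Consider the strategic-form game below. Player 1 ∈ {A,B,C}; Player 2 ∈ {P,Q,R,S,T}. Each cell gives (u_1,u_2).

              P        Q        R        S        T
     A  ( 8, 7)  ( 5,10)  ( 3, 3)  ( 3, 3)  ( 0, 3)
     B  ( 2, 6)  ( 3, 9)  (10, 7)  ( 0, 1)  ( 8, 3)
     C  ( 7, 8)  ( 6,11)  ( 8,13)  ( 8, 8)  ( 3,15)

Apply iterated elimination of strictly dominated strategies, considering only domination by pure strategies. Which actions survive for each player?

P2 drop P (Q beats it: A:10>7 B:9>6 C:11>8)
P1 drop A (C beats it: Q:6>5 R:8>3 S:8>3 T:3>0)
P2 drop S (Q beats it: B:9>1 C:11>8)
P1→{B,C} P2→{Q,R,T}

Remaining: P1:{B,C} P2:{Q,R,T}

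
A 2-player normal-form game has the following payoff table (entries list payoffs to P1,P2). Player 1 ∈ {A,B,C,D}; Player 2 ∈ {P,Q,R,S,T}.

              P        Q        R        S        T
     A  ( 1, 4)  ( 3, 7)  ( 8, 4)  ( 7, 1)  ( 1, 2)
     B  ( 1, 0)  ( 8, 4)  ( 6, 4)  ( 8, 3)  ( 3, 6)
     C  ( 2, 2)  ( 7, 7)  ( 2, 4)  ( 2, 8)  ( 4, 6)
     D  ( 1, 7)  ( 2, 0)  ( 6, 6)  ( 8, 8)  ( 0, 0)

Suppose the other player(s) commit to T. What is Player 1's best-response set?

argmax u_1 = {C}

u_1(A vs T) = 1
u_1(B vs T) = 3
u_1(C vs T) = 4
u_1(D vs T) = 0
max payoff 4 at {C}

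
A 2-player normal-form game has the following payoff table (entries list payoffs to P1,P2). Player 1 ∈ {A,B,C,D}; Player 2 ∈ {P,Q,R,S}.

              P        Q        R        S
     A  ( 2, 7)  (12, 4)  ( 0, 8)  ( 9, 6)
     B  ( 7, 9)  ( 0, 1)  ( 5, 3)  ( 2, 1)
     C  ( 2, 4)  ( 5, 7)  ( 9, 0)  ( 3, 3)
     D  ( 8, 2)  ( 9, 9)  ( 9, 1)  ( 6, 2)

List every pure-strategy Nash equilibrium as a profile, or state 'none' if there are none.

Equilibria: none

(A,P): not NE [P1→D gives 8>2; P2→R gives 8>7]
(A,Q): not NE [P2→R gives 8>4]
(A,R): not NE [P1→D gives 9>0]
(A,S): not NE [P2→R gives 8>6]
(B,P): not NE [P1→D gives 8>7]
(B,Q): not NE [P1→A gives 12>0; P2→P gives 9>1]
(B,R): not NE [P1→D gives 9>5; P2→P gives 9>3]
(B,S): not NE [P1→A gives 9>2; P2→P gives 9>1]
(C,P): not NE [P1→D gives 8>2; P2→Q gives 7>4]
(C,Q): not NE [P1→A gives 12>5]
(C,R): not NE [P2→Q gives 7>0]
(C,S): not NE [P1→A gives 9>3; P2→Q gives 7>3]
(D,P): not NE [P2→Q gives 9>2]
(D,Q): not NE [P1→A gives 12>9]
(D,R): not NE [P2→Q gives 9>1]
(D,S): not NE [P1→A gives 9>6; P2→Q gives 9>2]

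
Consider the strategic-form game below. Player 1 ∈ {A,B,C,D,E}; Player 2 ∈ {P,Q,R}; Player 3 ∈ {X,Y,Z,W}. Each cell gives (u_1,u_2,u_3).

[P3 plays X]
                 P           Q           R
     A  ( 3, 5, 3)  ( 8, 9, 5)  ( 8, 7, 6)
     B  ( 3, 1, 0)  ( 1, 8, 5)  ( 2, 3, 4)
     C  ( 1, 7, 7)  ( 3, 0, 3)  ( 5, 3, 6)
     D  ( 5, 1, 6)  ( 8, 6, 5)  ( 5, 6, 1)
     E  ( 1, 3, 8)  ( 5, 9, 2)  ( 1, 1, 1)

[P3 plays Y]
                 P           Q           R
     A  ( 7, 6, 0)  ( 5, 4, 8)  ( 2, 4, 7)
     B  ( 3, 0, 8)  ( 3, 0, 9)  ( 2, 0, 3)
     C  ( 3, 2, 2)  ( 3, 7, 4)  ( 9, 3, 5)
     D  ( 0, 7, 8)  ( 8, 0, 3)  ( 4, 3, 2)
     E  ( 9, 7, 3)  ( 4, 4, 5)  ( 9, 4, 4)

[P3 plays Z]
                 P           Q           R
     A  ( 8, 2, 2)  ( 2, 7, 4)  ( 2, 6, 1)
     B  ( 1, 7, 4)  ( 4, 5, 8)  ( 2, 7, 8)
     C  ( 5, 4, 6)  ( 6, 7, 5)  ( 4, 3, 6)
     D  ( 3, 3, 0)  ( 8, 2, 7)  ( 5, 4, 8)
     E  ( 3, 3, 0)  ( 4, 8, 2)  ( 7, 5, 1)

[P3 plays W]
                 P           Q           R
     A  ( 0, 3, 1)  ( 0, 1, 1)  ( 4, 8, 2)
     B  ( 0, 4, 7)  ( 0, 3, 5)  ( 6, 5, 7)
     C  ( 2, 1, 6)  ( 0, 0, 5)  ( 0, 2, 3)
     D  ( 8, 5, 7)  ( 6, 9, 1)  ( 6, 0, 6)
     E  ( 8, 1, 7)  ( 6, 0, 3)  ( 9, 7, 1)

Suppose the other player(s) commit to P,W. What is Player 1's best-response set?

BR_1 = {D,E}

u_1(A vs P,W) = 0
u_1(B vs P,W) = 0
u_1(C vs P,W) = 2
u_1(D vs P,W) = 8
u_1(E vs P,W) = 8
max payoff 8 at {D,E}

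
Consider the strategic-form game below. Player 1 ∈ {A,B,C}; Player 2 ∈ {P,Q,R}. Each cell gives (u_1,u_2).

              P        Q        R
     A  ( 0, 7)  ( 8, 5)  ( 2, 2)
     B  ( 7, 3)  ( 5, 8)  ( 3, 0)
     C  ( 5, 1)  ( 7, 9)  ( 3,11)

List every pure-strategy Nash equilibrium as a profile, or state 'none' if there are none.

(A,P): not NE [P1→B gives 7>0]
(A,Q): not NE [P2→P gives 7>5]
(A,R): not NE [P1→C gives 3>2; P2→P gives 7>2]
(B,P): not NE [P2→Q gives 8>3]
(B,Q): not NE [P1→A gives 8>5]
(B,R): not NE [P2→Q gives 8>0]
(C,P): not NE [P1→B gives 7>5; P2→R gives 11>1]
(C,Q): not NE [P1→A gives 8>7; P2→R gives 11>9]
(C,R): NE

PSNE = {(C,R)}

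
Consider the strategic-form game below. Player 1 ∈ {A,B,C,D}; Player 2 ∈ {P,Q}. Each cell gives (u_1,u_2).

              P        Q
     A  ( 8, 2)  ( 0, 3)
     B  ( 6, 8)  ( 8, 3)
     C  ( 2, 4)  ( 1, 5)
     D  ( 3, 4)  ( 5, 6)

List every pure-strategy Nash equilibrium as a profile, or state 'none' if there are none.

Equilibria: none

(A,P): not NE [P2→Q gives 3>2]
(A,Q): not NE [P1→B gives 8>0]
(B,P): not NE [P1→A gives 8>6]
(B,Q): not NE [P2→P gives 8>3]
(C,P): not NE [P1→A gives 8>2; P2→Q gives 5>4]
(C,Q): not NE [P1→B gives 8>1]
(D,P): not NE [P1→A gives 8>3; P2→Q gives 6>4]
(D,Q): not NE [P1→B gives 8>5]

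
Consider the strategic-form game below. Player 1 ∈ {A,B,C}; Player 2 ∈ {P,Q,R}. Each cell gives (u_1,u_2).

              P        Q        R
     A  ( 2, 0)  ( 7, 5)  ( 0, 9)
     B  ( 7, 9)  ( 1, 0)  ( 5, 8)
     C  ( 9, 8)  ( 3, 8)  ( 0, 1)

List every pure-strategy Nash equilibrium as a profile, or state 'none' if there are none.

PSNE = {(C,P)}

(A,P): not NE [P1→C gives 9>2; P2→R gives 9>0]
(A,Q): not NE [P2→R gives 9>5]
(A,R): not NE [P1→B gives 5>0]
(B,P): not NE [P1→C gives 9>7]
(B,Q): not NE [P1→A gives 7>1; P2→P gives 9>0]
(B,R): not NE [P2→P gives 9>8]
(C,P): NE
(C,Q): not NE [P1→A gives 7>3]
(C,R): not NE [P1→B gives 5>0; P2→Q gives 8>1]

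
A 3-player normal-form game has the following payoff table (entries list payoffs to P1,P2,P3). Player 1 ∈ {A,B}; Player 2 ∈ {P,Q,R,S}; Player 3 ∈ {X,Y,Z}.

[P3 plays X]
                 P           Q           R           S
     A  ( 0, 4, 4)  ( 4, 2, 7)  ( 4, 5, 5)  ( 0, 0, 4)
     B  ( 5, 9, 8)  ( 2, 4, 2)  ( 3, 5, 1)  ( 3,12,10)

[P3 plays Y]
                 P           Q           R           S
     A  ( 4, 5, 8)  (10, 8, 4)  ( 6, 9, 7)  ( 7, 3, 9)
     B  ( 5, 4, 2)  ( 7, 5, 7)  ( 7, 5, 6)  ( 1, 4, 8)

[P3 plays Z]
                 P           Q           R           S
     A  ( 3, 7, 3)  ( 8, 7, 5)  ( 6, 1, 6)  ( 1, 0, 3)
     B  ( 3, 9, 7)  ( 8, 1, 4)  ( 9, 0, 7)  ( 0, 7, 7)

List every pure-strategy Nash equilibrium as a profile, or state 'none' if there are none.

NE set: (B,S,X)

(A,P,X): not NE [P1→B gives 5>0; P2→R gives 5>4; P3→Y gives 8>4]
(A,P,Y): not NE [P1→B gives 5>4; P2→R gives 9>5]
(A,P,Z): not NE [P3→Y gives 8>3]
(A,Q,X): not NE [P2→R gives 5>2]
(A,Q,Y): not NE [P2→R gives 9>8; P3→X gives 7>4]
(A,Q,Z): not NE [P3→X gives 7>5]
(A,R,X): not NE [P3→Y gives 7>5]
(A,R,Y): not NE [P1→B gives 7>6]
(A,R,Z): not NE [P1→B gives 9>6; P2→Q gives 7>1; P3→Y gives 7>6]
(A,S,X): not NE [P1→B gives 3>0; P2→R gives 5>0; P3→Y gives 9>4]
(A,S,Y): not NE [P2→R gives 9>3]
(A,S,Z): not NE [P2→Q gives 7>0; P3→Y gives 9>3]
(B,P,X): not NE [P2→S gives 12>9]
(B,P,Y): not NE [P2→R gives 5>4; P3→X gives 8>2]
(B,P,Z): not NE [P3→X gives 8>7]
(B,Q,X): not NE [P1→A gives 4>2; P2→S gives 12>4; P3→Y gives 7>2]
(B,Q,Y): not NE [P1→A gives 10>7]
(B,Q,Z): not NE [P2→P gives 9>1; P3→Y gives 7>4]
(B,R,X): not NE [P1→A gives 4>3; P2→S gives 12>5; P3→Z gives 7>1]
(B,R,Y): not NE [P3→Z gives 7>6]
(B,R,Z): not NE [P2→P gives 9>0]
(B,S,X): NE
(B,S,Y): not NE [P1→A gives 7>1; P2→R gives 5>4; P3→X gives 10>8]
(B,S,Z): not NE [P1→A gives 1>0; P2→P gives 9>7; P3→X gives 10>7]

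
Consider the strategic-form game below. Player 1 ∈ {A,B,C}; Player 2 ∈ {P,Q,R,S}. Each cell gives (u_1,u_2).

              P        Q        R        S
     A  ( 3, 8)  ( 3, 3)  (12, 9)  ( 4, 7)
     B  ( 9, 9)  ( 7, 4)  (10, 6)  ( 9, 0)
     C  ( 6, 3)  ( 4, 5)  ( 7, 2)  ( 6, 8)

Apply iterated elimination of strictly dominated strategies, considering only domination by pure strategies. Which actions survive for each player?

IESDS → P1:{A,B} P2:{P,R}

P1 drop C (B beats it: P:9>6 Q:7>4 R:10>7 S:9>6)
P2 drop Q (P beats it: A:8>3 B:9>4)
P2 drop S (P beats it: A:8>7 B:9>0)
P1→{A,B} P2→{P,R}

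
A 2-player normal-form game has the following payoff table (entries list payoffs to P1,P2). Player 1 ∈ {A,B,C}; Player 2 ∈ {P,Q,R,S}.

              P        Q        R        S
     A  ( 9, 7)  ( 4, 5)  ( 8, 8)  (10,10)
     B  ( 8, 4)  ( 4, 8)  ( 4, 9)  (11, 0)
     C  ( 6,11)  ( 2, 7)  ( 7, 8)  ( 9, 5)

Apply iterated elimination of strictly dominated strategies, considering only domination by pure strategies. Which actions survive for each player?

Survivors P1:{A,B} P2:{R,S}

P1 drop C (A beats it: P:9>6 Q:4>2 R:8>7 S:10>9)
P2 drop P (R beats it: A:8>7 B:9>4)
P2 drop Q (R beats it: A:8>5 B:9>8)
P1→{A,B} P2→{R,S}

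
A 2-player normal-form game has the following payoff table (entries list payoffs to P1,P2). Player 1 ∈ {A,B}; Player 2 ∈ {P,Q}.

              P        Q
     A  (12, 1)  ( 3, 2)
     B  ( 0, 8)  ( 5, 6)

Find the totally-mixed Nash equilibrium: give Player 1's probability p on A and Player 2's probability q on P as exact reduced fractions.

(p,q) = (2/3, 1/7)

P1 indiff ⇒ q·12+(1-q)·3 = q·0+(1-q)·5 ⇒ q(12) = (1-q)(2) ⇒ q = 1/7
P2 indiff ⇒ p·1+(1-p)·8 = p·2+(1-p)·6 ⇒ p(-1) = (1-p)(-2) ⇒ p = 2/3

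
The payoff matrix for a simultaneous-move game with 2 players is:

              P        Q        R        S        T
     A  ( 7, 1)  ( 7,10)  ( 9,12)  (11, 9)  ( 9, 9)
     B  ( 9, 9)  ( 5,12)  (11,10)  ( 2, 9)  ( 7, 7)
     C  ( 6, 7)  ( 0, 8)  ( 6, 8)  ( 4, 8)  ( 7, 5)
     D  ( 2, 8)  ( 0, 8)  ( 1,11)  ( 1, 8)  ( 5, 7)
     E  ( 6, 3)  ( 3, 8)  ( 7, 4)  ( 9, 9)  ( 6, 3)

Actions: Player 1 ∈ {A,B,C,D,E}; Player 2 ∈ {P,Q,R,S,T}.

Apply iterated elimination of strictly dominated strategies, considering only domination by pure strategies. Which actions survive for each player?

Survivors P1:{A,B} P2:{Q,R}

P1 drop C (A beats it: P:7>6 Q:7>0 R:9>6 S:11>4 T:9>7)
P1 drop D (A beats it: P:7>2 Q:7>0 R:9>1 S:11>1 T:9>5)
P1 drop E (A beats it: P:7>6 Q:7>3 R:9>7 S:11>9 T:9>6)
P2 drop P (Q beats it: A:10>1 B:12>9)
P2 drop S (Q beats it: A:10>9 B:12>9)
P2 drop T (Q beats it: A:10>9 B:12>7)
P1→{A,B} P2→{Q,R}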